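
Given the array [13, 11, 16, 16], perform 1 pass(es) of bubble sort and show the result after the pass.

After pass 1: [11, 13, 16, 16] (1 swaps)
Total swaps: 1


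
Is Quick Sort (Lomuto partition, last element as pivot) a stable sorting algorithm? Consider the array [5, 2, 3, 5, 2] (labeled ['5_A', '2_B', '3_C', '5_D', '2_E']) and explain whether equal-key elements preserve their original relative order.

Trace Quick Sort on the labeled array (the key is the number; the letter only tracks identity):
  Partition indices 0..4 around pivot 2_E -> [2_B, 2_E, 3_C, 5_D, 5_A]
  Partition indices 2..4 around pivot 5_A -> [2_B, 2_E, 3_C, 5_D, 5_A]
  Partition indices 2..3 around pivot 5_D -> [2_B, 2_E, 3_C, 5_D, 5_A]
Final order: [2_B, 2_E, 3_C, 5_D, 5_A]
Equal keys:
  value 2: originally 2_B, 2_E; after sorting 2_B, 2_E -> order preserved
  value 5: originally 5_A, 5_D; after sorting 5_D, 5_A -> order changed
Equal keys were reordered, so Quick Sort is not stable: partition swaps elements across long distances and can reorder equal keys. (One such input is enough; an unstable sort may happen to preserve order on other inputs, but it gives no guarantee.)
Answer: Not stable


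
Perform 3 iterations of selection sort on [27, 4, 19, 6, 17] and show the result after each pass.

Pass 1: Select minimum 4 at index 1, swap -> [4, 27, 19, 6, 17]
Pass 2: Select minimum 6 at index 3, swap -> [4, 6, 19, 27, 17]
Pass 3: Select minimum 17 at index 4, swap -> [4, 6, 17, 27, 19]


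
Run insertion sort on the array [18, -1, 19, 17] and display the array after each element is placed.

First element 18 is already 'sorted'
Insert -1: shifted 1 elements -> [-1, 18, 19, 17]
Insert 19: shifted 0 elements -> [-1, 18, 19, 17]
Insert 17: shifted 2 elements -> [-1, 17, 18, 19]


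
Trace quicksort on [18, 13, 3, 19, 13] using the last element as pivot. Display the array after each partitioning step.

Partition 1: pivot=13 at index 2 -> [13, 3, 13, 19, 18]
Partition 2: pivot=3 at index 0 -> [3, 13, 13, 19, 18]
Partition 3: pivot=18 at index 3 -> [3, 13, 13, 18, 19]


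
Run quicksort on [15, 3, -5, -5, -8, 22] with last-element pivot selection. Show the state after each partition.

Partition 1: pivot=22 at index 5 -> [15, 3, -5, -5, -8, 22]
Partition 2: pivot=-8 at index 0 -> [-8, 3, -5, -5, 15, 22]
Partition 3: pivot=15 at index 4 -> [-8, 3, -5, -5, 15, 22]
Partition 4: pivot=-5 at index 2 -> [-8, -5, -5, 3, 15, 22]


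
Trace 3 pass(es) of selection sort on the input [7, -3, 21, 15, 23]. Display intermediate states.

Pass 1: Select minimum -3 at index 1, swap -> [-3, 7, 21, 15, 23]
Pass 2: Select minimum 7 at index 1, swap -> [-3, 7, 21, 15, 23]
Pass 3: Select minimum 15 at index 3, swap -> [-3, 7, 15, 21, 23]


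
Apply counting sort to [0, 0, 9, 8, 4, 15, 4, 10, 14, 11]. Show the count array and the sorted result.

Count array: [2, 0, 0, 0, 2, 0, 0, 0, 1, 1, 1, 1, 0, 0, 1, 1]
(count[i] = number of elements equal to i)
Cumulative count: [2, 2, 2, 2, 4, 4, 4, 4, 5, 6, 7, 8, 8, 8, 9, 10]
Sorted: [0, 0, 4, 4, 8, 9, 10, 11, 14, 15]


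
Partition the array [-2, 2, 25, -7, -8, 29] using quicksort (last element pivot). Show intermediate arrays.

Partition 1: pivot=29 at index 5 -> [-2, 2, 25, -7, -8, 29]
Partition 2: pivot=-8 at index 0 -> [-8, 2, 25, -7, -2, 29]
Partition 3: pivot=-2 at index 2 -> [-8, -7, -2, 2, 25, 29]
Partition 4: pivot=25 at index 4 -> [-8, -7, -2, 2, 25, 29]


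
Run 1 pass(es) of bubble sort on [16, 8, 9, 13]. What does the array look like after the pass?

After pass 1: [8, 9, 13, 16] (3 swaps)
Total swaps: 3


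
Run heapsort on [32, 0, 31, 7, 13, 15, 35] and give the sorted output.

Build heap: [35, 13, 32, 7, 0, 15, 31]
Extract 35: [32, 13, 31, 7, 0, 15, 35]
Extract 32: [31, 13, 15, 7, 0, 32, 35]
Extract 31: [15, 13, 0, 7, 31, 32, 35]
Extract 15: [13, 7, 0, 15, 31, 32, 35]
Extract 13: [7, 0, 13, 15, 31, 32, 35]
Extract 7: [0, 7, 13, 15, 31, 32, 35]


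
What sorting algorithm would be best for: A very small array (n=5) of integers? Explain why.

Best choice: Insertion sort
Reason: For tiny inputs the O(n^2) overhead is negligible and insertion sort has minimal constant factors


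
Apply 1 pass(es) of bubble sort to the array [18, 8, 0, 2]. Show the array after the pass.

After pass 1: [8, 0, 2, 18] (3 swaps)
Total swaps: 3


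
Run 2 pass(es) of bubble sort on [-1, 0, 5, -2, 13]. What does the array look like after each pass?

After pass 1: [-1, 0, -2, 5, 13] (1 swaps)
After pass 2: [-1, -2, 0, 5, 13] (1 swaps)
Total swaps: 2


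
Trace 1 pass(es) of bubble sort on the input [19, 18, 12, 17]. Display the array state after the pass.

After pass 1: [18, 12, 17, 19] (3 swaps)
Total swaps: 3


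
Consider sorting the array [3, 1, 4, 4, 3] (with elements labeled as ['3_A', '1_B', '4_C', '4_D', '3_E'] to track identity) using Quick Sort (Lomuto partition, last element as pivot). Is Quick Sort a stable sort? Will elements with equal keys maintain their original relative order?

Trace Quick Sort on the labeled array (the key is the number; the letter only tracks identity):
  Partition indices 0..4 around pivot 3_E -> [3_A, 1_B, 3_E, 4_D, 4_C]
  Partition indices 0..1 around pivot 1_B -> [1_B, 3_A, 3_E, 4_D, 4_C]
  Partition indices 3..4 around pivot 4_C -> [1_B, 3_A, 3_E, 4_D, 4_C]
Final order: [1_B, 3_A, 3_E, 4_D, 4_C]
Equal keys:
  value 3: originally 3_A, 3_E; after sorting 3_A, 3_E -> order preserved
  value 4: originally 4_C, 4_D; after sorting 4_D, 4_C -> order changed
Equal keys were reordered, so Quick Sort is not stable: partition swaps elements across long distances and can reorder equal keys. (One such input is enough; an unstable sort may happen to preserve order on other inputs, but it gives no guarantee.)
Answer: Not stable


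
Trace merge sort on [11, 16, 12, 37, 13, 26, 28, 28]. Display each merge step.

Divide and conquer:
  Merge [11] + [16] -> [11, 16]
  Merge [12] + [37] -> [12, 37]
  Merge [11, 16] + [12, 37] -> [11, 12, 16, 37]
  Merge [13] + [26] -> [13, 26]
  Merge [28] + [28] -> [28, 28]
  Merge [13, 26] + [28, 28] -> [13, 26, 28, 28]
  Merge [11, 12, 16, 37] + [13, 26, 28, 28] -> [11, 12, 13, 16, 26, 28, 28, 37]


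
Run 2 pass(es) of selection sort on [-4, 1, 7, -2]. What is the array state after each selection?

Pass 1: Select minimum -4 at index 0, swap -> [-4, 1, 7, -2]
Pass 2: Select minimum -2 at index 3, swap -> [-4, -2, 7, 1]


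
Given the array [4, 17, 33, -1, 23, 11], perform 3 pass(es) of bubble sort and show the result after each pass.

After pass 1: [4, 17, -1, 23, 11, 33] (3 swaps)
After pass 2: [4, -1, 17, 11, 23, 33] (2 swaps)
After pass 3: [-1, 4, 11, 17, 23, 33] (2 swaps)
Total swaps: 7


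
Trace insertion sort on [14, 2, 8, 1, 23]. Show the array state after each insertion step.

First element 14 is already 'sorted'
Insert 2: shifted 1 elements -> [2, 14, 8, 1, 23]
Insert 8: shifted 1 elements -> [2, 8, 14, 1, 23]
Insert 1: shifted 3 elements -> [1, 2, 8, 14, 23]
Insert 23: shifted 0 elements -> [1, 2, 8, 14, 23]


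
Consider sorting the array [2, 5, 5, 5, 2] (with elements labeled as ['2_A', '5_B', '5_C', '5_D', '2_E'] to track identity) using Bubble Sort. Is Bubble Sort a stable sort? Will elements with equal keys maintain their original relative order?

Trace Bubble Sort on the labeled array (the key is the number; the letter only tracks identity):
  After pass 1: [2_A, 5_B, 5_C, 2_E, 5_D]
  After pass 2: [2_A, 5_B, 2_E, 5_C, 5_D]
  After pass 3: [2_A, 2_E, 5_B, 5_C, 5_D]
  After pass 4: [2_A, 2_E, 5_B, 5_C, 5_D] (no swaps, done)
Final order: [2_A, 2_E, 5_B, 5_C, 5_D]
Equal keys:
  value 2: originally 2_A, 2_E; after sorting 2_A, 2_E -> order preserved
  value 5: originally 5_B, 5_C, 5_D; after sorting 5_B, 5_C, 5_D -> order preserved
All equal keys kept their original relative order. Bubble Sort is stable: it only swaps adjacent elements when the left one is strictly greater, so equal keys never move past each other.
Answer: Stable


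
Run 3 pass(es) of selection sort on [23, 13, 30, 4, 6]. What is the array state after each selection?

Pass 1: Select minimum 4 at index 3, swap -> [4, 13, 30, 23, 6]
Pass 2: Select minimum 6 at index 4, swap -> [4, 6, 30, 23, 13]
Pass 3: Select minimum 13 at index 4, swap -> [4, 6, 13, 23, 30]


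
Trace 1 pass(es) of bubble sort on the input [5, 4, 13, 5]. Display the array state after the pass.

After pass 1: [4, 5, 5, 13] (2 swaps)
Total swaps: 2


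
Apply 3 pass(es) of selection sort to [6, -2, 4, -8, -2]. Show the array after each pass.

Pass 1: Select minimum -8 at index 3, swap -> [-8, -2, 4, 6, -2]
Pass 2: Select minimum -2 at index 1, swap -> [-8, -2, 4, 6, -2]
Pass 3: Select minimum -2 at index 4, swap -> [-8, -2, -2, 6, 4]


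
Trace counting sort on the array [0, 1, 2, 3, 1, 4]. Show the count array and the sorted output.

Count array: [1, 2, 1, 1, 1]
(count[i] = number of elements equal to i)
Cumulative count: [1, 3, 4, 5, 6]
Sorted: [0, 1, 1, 2, 3, 4]


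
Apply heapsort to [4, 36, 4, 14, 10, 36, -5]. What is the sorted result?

Build heap: [36, 14, 36, 4, 10, 4, -5]
Extract 36: [36, 14, 4, 4, 10, -5, 36]
Extract 36: [14, 10, 4, 4, -5, 36, 36]
Extract 14: [10, 4, 4, -5, 14, 36, 36]
Extract 10: [4, -5, 4, 10, 14, 36, 36]
Extract 4: [4, -5, 4, 10, 14, 36, 36]
Extract 4: [-5, 4, 4, 10, 14, 36, 36]


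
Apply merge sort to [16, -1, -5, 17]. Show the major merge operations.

Divide and conquer:
  Merge [16] + [-1] -> [-1, 16]
  Merge [-5] + [17] -> [-5, 17]
  Merge [-1, 16] + [-5, 17] -> [-5, -1, 16, 17]


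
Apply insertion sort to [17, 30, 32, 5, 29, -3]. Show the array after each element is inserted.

First element 17 is already 'sorted'
Insert 30: shifted 0 elements -> [17, 30, 32, 5, 29, -3]
Insert 32: shifted 0 elements -> [17, 30, 32, 5, 29, -3]
Insert 5: shifted 3 elements -> [5, 17, 30, 32, 29, -3]
Insert 29: shifted 2 elements -> [5, 17, 29, 30, 32, -3]
Insert -3: shifted 5 elements -> [-3, 5, 17, 29, 30, 32]


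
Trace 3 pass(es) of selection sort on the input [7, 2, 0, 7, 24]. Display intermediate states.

Pass 1: Select minimum 0 at index 2, swap -> [0, 2, 7, 7, 24]
Pass 2: Select minimum 2 at index 1, swap -> [0, 2, 7, 7, 24]
Pass 3: Select minimum 7 at index 2, swap -> [0, 2, 7, 7, 24]


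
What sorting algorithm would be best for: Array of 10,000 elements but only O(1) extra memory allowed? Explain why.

Best choice: Heapsort
Reason: Heapsort rearranges the array in place using O(1) auxiliary space and still guarantees O(n log n) time; quicksort partitions in place but needs Theta(log n) stack space for recursion (O(n) in the worst case), and mergesort requires O(n) auxiliary space


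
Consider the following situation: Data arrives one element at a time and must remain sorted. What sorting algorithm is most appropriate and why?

Best choice: Insertion sort
Reason: Insertion sort naturally handles online/streaming input by inserting each new element into sorted position


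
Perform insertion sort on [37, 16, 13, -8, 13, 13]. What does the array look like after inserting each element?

First element 37 is already 'sorted'
Insert 16: shifted 1 elements -> [16, 37, 13, -8, 13, 13]
Insert 13: shifted 2 elements -> [13, 16, 37, -8, 13, 13]
Insert -8: shifted 3 elements -> [-8, 13, 16, 37, 13, 13]
Insert 13: shifted 2 elements -> [-8, 13, 13, 16, 37, 13]
Insert 13: shifted 2 elements -> [-8, 13, 13, 13, 16, 37]


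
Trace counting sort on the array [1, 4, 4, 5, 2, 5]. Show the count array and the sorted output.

Count array: [0, 1, 1, 0, 2, 2]
(count[i] = number of elements equal to i)
Cumulative count: [0, 1, 2, 2, 4, 6]
Sorted: [1, 2, 4, 4, 5, 5]


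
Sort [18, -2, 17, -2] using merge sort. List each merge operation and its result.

Divide and conquer:
  Merge [18] + [-2] -> [-2, 18]
  Merge [17] + [-2] -> [-2, 17]
  Merge [-2, 18] + [-2, 17] -> [-2, -2, 17, 18]


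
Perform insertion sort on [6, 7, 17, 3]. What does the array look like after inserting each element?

First element 6 is already 'sorted'
Insert 7: shifted 0 elements -> [6, 7, 17, 3]
Insert 17: shifted 0 elements -> [6, 7, 17, 3]
Insert 3: shifted 3 elements -> [3, 6, 7, 17]


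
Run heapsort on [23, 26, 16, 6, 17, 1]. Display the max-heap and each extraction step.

Build heap: [26, 23, 16, 6, 17, 1]
Extract 26: [23, 17, 16, 6, 1, 26]
Extract 23: [17, 6, 16, 1, 23, 26]
Extract 17: [16, 6, 1, 17, 23, 26]
Extract 16: [6, 1, 16, 17, 23, 26]
Extract 6: [1, 6, 16, 17, 23, 26]


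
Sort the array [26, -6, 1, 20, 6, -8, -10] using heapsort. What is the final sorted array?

Build heap: [26, 20, 1, -6, 6, -8, -10]
Extract 26: [20, 6, 1, -6, -10, -8, 26]
Extract 20: [6, -6, 1, -8, -10, 20, 26]
Extract 6: [1, -6, -10, -8, 6, 20, 26]
Extract 1: [-6, -8, -10, 1, 6, 20, 26]
Extract -6: [-8, -10, -6, 1, 6, 20, 26]
Extract -8: [-10, -8, -6, 1, 6, 20, 26]


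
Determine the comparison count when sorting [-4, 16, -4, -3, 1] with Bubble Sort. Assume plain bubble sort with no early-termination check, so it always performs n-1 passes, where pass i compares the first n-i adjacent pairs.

Pass 1: compare adjacent pairs (0,1)..(3,4) = 4 comparison(s), 3 swap(s) -> [-4, -4, -3, 1, 16]
Pass 2: compare adjacent pairs (0,1)..(2,3) = 3 comparison(s), 0 swap(s) -> [-4, -4, -3, 1, 16]
Pass 3: compare adjacent pairs (0,1)..(1,2) = 2 comparison(s), 0 swap(s) -> [-4, -4, -3, 1, 16]
Pass 4: compare adjacent pairs (0,1)..(0,1) = 1 comparison(s), 0 swap(s) -> [-4, -4, -3, 1, 16]
Total comparisons: 4 + 3 + 2 + 1 = 10


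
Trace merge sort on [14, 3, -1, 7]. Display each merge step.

Divide and conquer:
  Merge [14] + [3] -> [3, 14]
  Merge [-1] + [7] -> [-1, 7]
  Merge [3, 14] + [-1, 7] -> [-1, 3, 7, 14]


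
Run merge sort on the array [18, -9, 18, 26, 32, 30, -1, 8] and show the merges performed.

Divide and conquer:
  Merge [18] + [-9] -> [-9, 18]
  Merge [18] + [26] -> [18, 26]
  Merge [-9, 18] + [18, 26] -> [-9, 18, 18, 26]
  Merge [32] + [30] -> [30, 32]
  Merge [-1] + [8] -> [-1, 8]
  Merge [30, 32] + [-1, 8] -> [-1, 8, 30, 32]
  Merge [-9, 18, 18, 26] + [-1, 8, 30, 32] -> [-9, -1, 8, 18, 18, 26, 30, 32]


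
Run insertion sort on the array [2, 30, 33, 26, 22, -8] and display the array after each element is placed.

First element 2 is already 'sorted'
Insert 30: shifted 0 elements -> [2, 30, 33, 26, 22, -8]
Insert 33: shifted 0 elements -> [2, 30, 33, 26, 22, -8]
Insert 26: shifted 2 elements -> [2, 26, 30, 33, 22, -8]
Insert 22: shifted 3 elements -> [2, 22, 26, 30, 33, -8]
Insert -8: shifted 5 elements -> [-8, 2, 22, 26, 30, 33]


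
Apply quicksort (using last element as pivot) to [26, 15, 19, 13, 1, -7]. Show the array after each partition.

Partition 1: pivot=-7 at index 0 -> [-7, 15, 19, 13, 1, 26]
Partition 2: pivot=26 at index 5 -> [-7, 15, 19, 13, 1, 26]
Partition 3: pivot=1 at index 1 -> [-7, 1, 19, 13, 15, 26]
Partition 4: pivot=15 at index 3 -> [-7, 1, 13, 15, 19, 26]


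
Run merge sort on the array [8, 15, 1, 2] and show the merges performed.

Divide and conquer:
  Merge [8] + [15] -> [8, 15]
  Merge [1] + [2] -> [1, 2]
  Merge [8, 15] + [1, 2] -> [1, 2, 8, 15]


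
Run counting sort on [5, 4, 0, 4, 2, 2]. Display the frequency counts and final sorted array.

Count array: [1, 0, 2, 0, 2, 1]
(count[i] = number of elements equal to i)
Cumulative count: [1, 1, 3, 3, 5, 6]
Sorted: [0, 2, 2, 4, 4, 5]


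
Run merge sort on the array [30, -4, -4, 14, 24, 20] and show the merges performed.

Divide and conquer:
  Merge [-4] + [-4] -> [-4, -4]
  Merge [30] + [-4, -4] -> [-4, -4, 30]
  Merge [24] + [20] -> [20, 24]
  Merge [14] + [20, 24] -> [14, 20, 24]
  Merge [-4, -4, 30] + [14, 20, 24] -> [-4, -4, 14, 20, 24, 30]


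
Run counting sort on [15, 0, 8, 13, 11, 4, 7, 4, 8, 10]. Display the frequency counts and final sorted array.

Count array: [1, 0, 0, 0, 2, 0, 0, 1, 2, 0, 1, 1, 0, 1, 0, 1]
(count[i] = number of elements equal to i)
Cumulative count: [1, 1, 1, 1, 3, 3, 3, 4, 6, 6, 7, 8, 8, 9, 9, 10]
Sorted: [0, 4, 4, 7, 8, 8, 10, 11, 13, 15]


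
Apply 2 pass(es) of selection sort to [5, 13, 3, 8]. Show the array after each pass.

Pass 1: Select minimum 3 at index 2, swap -> [3, 13, 5, 8]
Pass 2: Select minimum 5 at index 2, swap -> [3, 5, 13, 8]


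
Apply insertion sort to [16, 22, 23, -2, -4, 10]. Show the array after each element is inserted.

First element 16 is already 'sorted'
Insert 22: shifted 0 elements -> [16, 22, 23, -2, -4, 10]
Insert 23: shifted 0 elements -> [16, 22, 23, -2, -4, 10]
Insert -2: shifted 3 elements -> [-2, 16, 22, 23, -4, 10]
Insert -4: shifted 4 elements -> [-4, -2, 16, 22, 23, 10]
Insert 10: shifted 3 elements -> [-4, -2, 10, 16, 22, 23]


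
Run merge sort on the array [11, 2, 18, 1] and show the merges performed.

Divide and conquer:
  Merge [11] + [2] -> [2, 11]
  Merge [18] + [1] -> [1, 18]
  Merge [2, 11] + [1, 18] -> [1, 2, 11, 18]


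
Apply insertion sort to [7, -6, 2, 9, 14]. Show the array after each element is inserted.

First element 7 is already 'sorted'
Insert -6: shifted 1 elements -> [-6, 7, 2, 9, 14]
Insert 2: shifted 1 elements -> [-6, 2, 7, 9, 14]
Insert 9: shifted 0 elements -> [-6, 2, 7, 9, 14]
Insert 14: shifted 0 elements -> [-6, 2, 7, 9, 14]


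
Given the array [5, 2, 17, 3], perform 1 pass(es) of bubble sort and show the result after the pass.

After pass 1: [2, 5, 3, 17] (2 swaps)
Total swaps: 2


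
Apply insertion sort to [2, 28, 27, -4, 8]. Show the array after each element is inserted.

First element 2 is already 'sorted'
Insert 28: shifted 0 elements -> [2, 28, 27, -4, 8]
Insert 27: shifted 1 elements -> [2, 27, 28, -4, 8]
Insert -4: shifted 3 elements -> [-4, 2, 27, 28, 8]
Insert 8: shifted 2 elements -> [-4, 2, 8, 27, 28]


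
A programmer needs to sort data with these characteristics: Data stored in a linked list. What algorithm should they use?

Best choice: Merge sort
Reason: Merge sort doesn't require random access; can be done in O(1) extra space for linked lists


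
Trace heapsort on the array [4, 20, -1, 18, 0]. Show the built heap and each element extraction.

Build heap: [20, 18, -1, 4, 0]
Extract 20: [18, 4, -1, 0, 20]
Extract 18: [4, 0, -1, 18, 20]
Extract 4: [0, -1, 4, 18, 20]
Extract 0: [-1, 0, 4, 18, 20]


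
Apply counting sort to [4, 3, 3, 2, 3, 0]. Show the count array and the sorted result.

Count array: [1, 0, 1, 3, 1]
(count[i] = number of elements equal to i)
Cumulative count: [1, 1, 2, 5, 6]
Sorted: [0, 2, 3, 3, 3, 4]


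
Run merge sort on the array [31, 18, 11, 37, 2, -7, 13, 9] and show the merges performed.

Divide and conquer:
  Merge [31] + [18] -> [18, 31]
  Merge [11] + [37] -> [11, 37]
  Merge [18, 31] + [11, 37] -> [11, 18, 31, 37]
  Merge [2] + [-7] -> [-7, 2]
  Merge [13] + [9] -> [9, 13]
  Merge [-7, 2] + [9, 13] -> [-7, 2, 9, 13]
  Merge [11, 18, 31, 37] + [-7, 2, 9, 13] -> [-7, 2, 9, 11, 13, 18, 31, 37]


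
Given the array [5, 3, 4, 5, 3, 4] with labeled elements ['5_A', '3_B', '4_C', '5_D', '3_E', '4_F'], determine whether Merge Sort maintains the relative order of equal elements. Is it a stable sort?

Trace Merge Sort on the labeled array (the key is the number; the letter only tracks identity):
  Merge [3_B] + [4_C] -> [3_B, 4_C]
  Merge [5_A] + [3_B, 4_C] -> [3_B, 4_C, 5_A]
  Merge [3_E] + [4_F] -> [3_E, 4_F]
  Merge [5_D] + [3_E, 4_F] -> [3_E, 4_F, 5_D]
  Merge [3_B, 4_C, 5_A] + [3_E, 4_F, 5_D] -> [3_B, 3_E, 4_C, 4_F, 5_A, 5_D]
Final order: [3_B, 3_E, 4_C, 4_F, 5_A, 5_D]
Equal keys:
  value 3: originally 3_B, 3_E; after sorting 3_B, 3_E -> order preserved
  value 4: originally 4_C, 4_F; after sorting 4_C, 4_F -> order preserved
  value 5: originally 5_A, 5_D; after sorting 5_A, 5_D -> order preserved
All equal keys kept their original relative order. Merge Sort is stable: when the heads of the two halves are equal the merge takes from the left half first.
Answer: Stable


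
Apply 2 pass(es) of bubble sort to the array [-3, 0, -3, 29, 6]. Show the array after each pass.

After pass 1: [-3, -3, 0, 6, 29] (2 swaps)
After pass 2: [-3, -3, 0, 6, 29] (0 swaps)
Total swaps: 2


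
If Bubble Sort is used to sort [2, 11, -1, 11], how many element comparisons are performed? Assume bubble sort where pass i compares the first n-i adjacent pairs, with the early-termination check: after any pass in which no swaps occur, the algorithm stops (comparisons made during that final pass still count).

Pass 1: compare adjacent pairs (0,1)..(2,3) = 3 comparison(s), 1 swap(s) -> [2, -1, 11, 11]
Pass 2: compare adjacent pairs (0,1)..(1,2) = 2 comparison(s), 1 swap(s) -> [-1, 2, 11, 11]
Pass 3: compare adjacent pairs (0,1)..(0,1) = 1 comparison(s), 0 swap(s) -> [-1, 2, 11, 11]
No swaps in this pass, so bubble sort stops here.
Total comparisons: 3 + 2 + 1 = 6


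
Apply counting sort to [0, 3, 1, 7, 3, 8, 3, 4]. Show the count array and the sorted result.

Count array: [1, 1, 0, 3, 1, 0, 0, 1, 1]
(count[i] = number of elements equal to i)
Cumulative count: [1, 2, 2, 5, 6, 6, 6, 7, 8]
Sorted: [0, 1, 3, 3, 3, 4, 7, 8]


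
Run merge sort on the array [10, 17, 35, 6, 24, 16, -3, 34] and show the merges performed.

Divide and conquer:
  Merge [10] + [17] -> [10, 17]
  Merge [35] + [6] -> [6, 35]
  Merge [10, 17] + [6, 35] -> [6, 10, 17, 35]
  Merge [24] + [16] -> [16, 24]
  Merge [-3] + [34] -> [-3, 34]
  Merge [16, 24] + [-3, 34] -> [-3, 16, 24, 34]
  Merge [6, 10, 17, 35] + [-3, 16, 24, 34] -> [-3, 6, 10, 16, 17, 24, 34, 35]


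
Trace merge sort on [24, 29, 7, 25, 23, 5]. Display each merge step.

Divide and conquer:
  Merge [29] + [7] -> [7, 29]
  Merge [24] + [7, 29] -> [7, 24, 29]
  Merge [23] + [5] -> [5, 23]
  Merge [25] + [5, 23] -> [5, 23, 25]
  Merge [7, 24, 29] + [5, 23, 25] -> [5, 7, 23, 24, 25, 29]


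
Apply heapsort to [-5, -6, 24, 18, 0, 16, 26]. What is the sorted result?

Build heap: [26, 18, 24, -6, 0, 16, -5]
Extract 26: [24, 18, 16, -6, 0, -5, 26]
Extract 24: [18, 0, 16, -6, -5, 24, 26]
Extract 18: [16, 0, -5, -6, 18, 24, 26]
Extract 16: [0, -6, -5, 16, 18, 24, 26]
Extract 0: [-5, -6, 0, 16, 18, 24, 26]
Extract -5: [-6, -5, 0, 16, 18, 24, 26]


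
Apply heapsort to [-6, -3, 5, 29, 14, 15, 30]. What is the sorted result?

Build heap: [30, 29, 15, -3, 14, -6, 5]
Extract 30: [29, 14, 15, -3, 5, -6, 30]
Extract 29: [15, 14, -6, -3, 5, 29, 30]
Extract 15: [14, 5, -6, -3, 15, 29, 30]
Extract 14: [5, -3, -6, 14, 15, 29, 30]
Extract 5: [-3, -6, 5, 14, 15, 29, 30]
Extract -3: [-6, -3, 5, 14, 15, 29, 30]


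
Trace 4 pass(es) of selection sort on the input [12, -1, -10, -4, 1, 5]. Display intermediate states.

Pass 1: Select minimum -10 at index 2, swap -> [-10, -1, 12, -4, 1, 5]
Pass 2: Select minimum -4 at index 3, swap -> [-10, -4, 12, -1, 1, 5]
Pass 3: Select minimum -1 at index 3, swap -> [-10, -4, -1, 12, 1, 5]
Pass 4: Select minimum 1 at index 4, swap -> [-10, -4, -1, 1, 12, 5]


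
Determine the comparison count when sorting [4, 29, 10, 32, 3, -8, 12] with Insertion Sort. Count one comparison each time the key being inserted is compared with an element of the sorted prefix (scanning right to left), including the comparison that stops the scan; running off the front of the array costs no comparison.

Insert 29: 4 <= 29 (stop) = 1 comparison(s) -> [4, 29, 10, 32, 3, -8, 12]
Insert 10: 29 > 10 (shift), 4 <= 10 (stop) = 2 comparison(s) -> [4, 10, 29, 32, 3, -8, 12]
Insert 32: 29 <= 32 (stop) = 1 comparison(s) -> [4, 10, 29, 32, 3, -8, 12]
Insert 3: 32 > 3 (shift), 29 > 3 (shift), 10 > 3 (shift), 4 > 3 (shift), reached front = 4 comparison(s) -> [3, 4, 10, 29, 32, -8, 12]
Insert -8: 32 > -8 (shift), 29 > -8 (shift), 10 > -8 (shift), 4 > -8 (shift), 3 > -8 (shift), reached front = 5 comparison(s) -> [-8, 3, 4, 10, 29, 32, 12]
Insert 12: 32 > 12 (shift), 29 > 12 (shift), 10 <= 12 (stop) = 3 comparison(s) -> [-8, 3, 4, 10, 12, 29, 32]
Total comparisons: 1 + 2 + 1 + 4 + 5 + 3 = 16


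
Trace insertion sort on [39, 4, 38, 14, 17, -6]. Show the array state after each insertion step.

First element 39 is already 'sorted'
Insert 4: shifted 1 elements -> [4, 39, 38, 14, 17, -6]
Insert 38: shifted 1 elements -> [4, 38, 39, 14, 17, -6]
Insert 14: shifted 2 elements -> [4, 14, 38, 39, 17, -6]
Insert 17: shifted 2 elements -> [4, 14, 17, 38, 39, -6]
Insert -6: shifted 5 elements -> [-6, 4, 14, 17, 38, 39]


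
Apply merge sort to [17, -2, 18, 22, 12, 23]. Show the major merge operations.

Divide and conquer:
  Merge [-2] + [18] -> [-2, 18]
  Merge [17] + [-2, 18] -> [-2, 17, 18]
  Merge [12] + [23] -> [12, 23]
  Merge [22] + [12, 23] -> [12, 22, 23]
  Merge [-2, 17, 18] + [12, 22, 23] -> [-2, 12, 17, 18, 22, 23]


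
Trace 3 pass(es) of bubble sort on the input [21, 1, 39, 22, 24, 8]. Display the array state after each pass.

After pass 1: [1, 21, 22, 24, 8, 39] (4 swaps)
After pass 2: [1, 21, 22, 8, 24, 39] (1 swaps)
After pass 3: [1, 21, 8, 22, 24, 39] (1 swaps)
Total swaps: 6


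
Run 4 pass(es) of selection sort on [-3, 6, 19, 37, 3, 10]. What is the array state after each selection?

Pass 1: Select minimum -3 at index 0, swap -> [-3, 6, 19, 37, 3, 10]
Pass 2: Select minimum 3 at index 4, swap -> [-3, 3, 19, 37, 6, 10]
Pass 3: Select minimum 6 at index 4, swap -> [-3, 3, 6, 37, 19, 10]
Pass 4: Select minimum 10 at index 5, swap -> [-3, 3, 6, 10, 19, 37]


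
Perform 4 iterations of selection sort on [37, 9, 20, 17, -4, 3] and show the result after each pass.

Pass 1: Select minimum -4 at index 4, swap -> [-4, 9, 20, 17, 37, 3]
Pass 2: Select minimum 3 at index 5, swap -> [-4, 3, 20, 17, 37, 9]
Pass 3: Select minimum 9 at index 5, swap -> [-4, 3, 9, 17, 37, 20]
Pass 4: Select minimum 17 at index 3, swap -> [-4, 3, 9, 17, 37, 20]


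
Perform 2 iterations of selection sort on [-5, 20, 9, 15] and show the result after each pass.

Pass 1: Select minimum -5 at index 0, swap -> [-5, 20, 9, 15]
Pass 2: Select minimum 9 at index 2, swap -> [-5, 9, 20, 15]


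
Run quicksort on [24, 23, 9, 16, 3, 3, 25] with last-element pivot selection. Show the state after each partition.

Partition 1: pivot=25 at index 6 -> [24, 23, 9, 16, 3, 3, 25]
Partition 2: pivot=3 at index 1 -> [3, 3, 9, 16, 24, 23, 25]
Partition 3: pivot=23 at index 4 -> [3, 3, 9, 16, 23, 24, 25]
Partition 4: pivot=16 at index 3 -> [3, 3, 9, 16, 23, 24, 25]


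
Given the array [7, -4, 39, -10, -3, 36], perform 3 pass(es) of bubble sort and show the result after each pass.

After pass 1: [-4, 7, -10, -3, 36, 39] (4 swaps)
After pass 2: [-4, -10, -3, 7, 36, 39] (2 swaps)
After pass 3: [-10, -4, -3, 7, 36, 39] (1 swaps)
Total swaps: 7


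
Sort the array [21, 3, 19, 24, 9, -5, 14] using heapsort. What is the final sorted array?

Build heap: [24, 21, 19, 3, 9, -5, 14]
Extract 24: [21, 14, 19, 3, 9, -5, 24]
Extract 21: [19, 14, -5, 3, 9, 21, 24]
Extract 19: [14, 9, -5, 3, 19, 21, 24]
Extract 14: [9, 3, -5, 14, 19, 21, 24]
Extract 9: [3, -5, 9, 14, 19, 21, 24]
Extract 3: [-5, 3, 9, 14, 19, 21, 24]


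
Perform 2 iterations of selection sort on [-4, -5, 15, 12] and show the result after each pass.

Pass 1: Select minimum -5 at index 1, swap -> [-5, -4, 15, 12]
Pass 2: Select minimum -4 at index 1, swap -> [-5, -4, 15, 12]


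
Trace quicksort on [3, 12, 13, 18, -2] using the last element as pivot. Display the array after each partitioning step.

Partition 1: pivot=-2 at index 0 -> [-2, 12, 13, 18, 3]
Partition 2: pivot=3 at index 1 -> [-2, 3, 13, 18, 12]
Partition 3: pivot=12 at index 2 -> [-2, 3, 12, 18, 13]
Partition 4: pivot=13 at index 3 -> [-2, 3, 12, 13, 18]


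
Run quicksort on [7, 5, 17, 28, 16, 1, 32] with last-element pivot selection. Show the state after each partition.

Partition 1: pivot=32 at index 6 -> [7, 5, 17, 28, 16, 1, 32]
Partition 2: pivot=1 at index 0 -> [1, 5, 17, 28, 16, 7, 32]
Partition 3: pivot=7 at index 2 -> [1, 5, 7, 28, 16, 17, 32]
Partition 4: pivot=17 at index 4 -> [1, 5, 7, 16, 17, 28, 32]


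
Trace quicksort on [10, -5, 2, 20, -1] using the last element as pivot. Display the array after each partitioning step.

Partition 1: pivot=-1 at index 1 -> [-5, -1, 2, 20, 10]
Partition 2: pivot=10 at index 3 -> [-5, -1, 2, 10, 20]


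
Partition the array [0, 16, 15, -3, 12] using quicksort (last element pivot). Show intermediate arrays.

Partition 1: pivot=12 at index 2 -> [0, -3, 12, 16, 15]
Partition 2: pivot=-3 at index 0 -> [-3, 0, 12, 16, 15]
Partition 3: pivot=15 at index 3 -> [-3, 0, 12, 15, 16]


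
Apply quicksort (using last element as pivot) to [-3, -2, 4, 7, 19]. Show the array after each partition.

Partition 1: pivot=19 at index 4 -> [-3, -2, 4, 7, 19]
Partition 2: pivot=7 at index 3 -> [-3, -2, 4, 7, 19]
Partition 3: pivot=4 at index 2 -> [-3, -2, 4, 7, 19]
Partition 4: pivot=-2 at index 1 -> [-3, -2, 4, 7, 19]


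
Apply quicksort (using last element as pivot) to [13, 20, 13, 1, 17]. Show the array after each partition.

Partition 1: pivot=17 at index 3 -> [13, 13, 1, 17, 20]
Partition 2: pivot=1 at index 0 -> [1, 13, 13, 17, 20]
Partition 3: pivot=13 at index 2 -> [1, 13, 13, 17, 20]


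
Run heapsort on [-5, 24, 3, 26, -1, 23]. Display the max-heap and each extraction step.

Build heap: [26, 24, 23, -5, -1, 3]
Extract 26: [24, 3, 23, -5, -1, 26]
Extract 24: [23, 3, -1, -5, 24, 26]
Extract 23: [3, -5, -1, 23, 24, 26]
Extract 3: [-1, -5, 3, 23, 24, 26]
Extract -1: [-5, -1, 3, 23, 24, 26]


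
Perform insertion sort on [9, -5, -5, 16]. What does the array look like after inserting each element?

First element 9 is already 'sorted'
Insert -5: shifted 1 elements -> [-5, 9, -5, 16]
Insert -5: shifted 1 elements -> [-5, -5, 9, 16]
Insert 16: shifted 0 elements -> [-5, -5, 9, 16]


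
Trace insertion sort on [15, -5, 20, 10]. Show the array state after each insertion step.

First element 15 is already 'sorted'
Insert -5: shifted 1 elements -> [-5, 15, 20, 10]
Insert 20: shifted 0 elements -> [-5, 15, 20, 10]
Insert 10: shifted 2 elements -> [-5, 10, 15, 20]


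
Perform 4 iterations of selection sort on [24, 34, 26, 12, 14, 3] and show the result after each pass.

Pass 1: Select minimum 3 at index 5, swap -> [3, 34, 26, 12, 14, 24]
Pass 2: Select minimum 12 at index 3, swap -> [3, 12, 26, 34, 14, 24]
Pass 3: Select minimum 14 at index 4, swap -> [3, 12, 14, 34, 26, 24]
Pass 4: Select minimum 24 at index 5, swap -> [3, 12, 14, 24, 26, 34]


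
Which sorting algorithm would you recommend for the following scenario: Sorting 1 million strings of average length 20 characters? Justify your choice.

Best choice: MSD radix sort or Mergesort
Reason: MSD radix sort is a non-comparison sort that buckets the strings by successive character positions, running in time proportional to the total number of characters examined rather than O(n log n) string comparisons; mergesort is a stable O(n log n)-comparison alternative that works for arbitrary variable-length keys


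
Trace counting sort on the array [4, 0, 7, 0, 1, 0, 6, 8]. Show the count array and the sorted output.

Count array: [3, 1, 0, 0, 1, 0, 1, 1, 1]
(count[i] = number of elements equal to i)
Cumulative count: [3, 4, 4, 4, 5, 5, 6, 7, 8]
Sorted: [0, 0, 0, 1, 4, 6, 7, 8]


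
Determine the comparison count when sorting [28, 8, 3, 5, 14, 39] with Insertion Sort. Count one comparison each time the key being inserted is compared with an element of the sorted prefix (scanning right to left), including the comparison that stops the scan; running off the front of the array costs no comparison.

Insert 8: 28 > 8 (shift), reached front = 1 comparison(s) -> [8, 28, 3, 5, 14, 39]
Insert 3: 28 > 3 (shift), 8 > 3 (shift), reached front = 2 comparison(s) -> [3, 8, 28, 5, 14, 39]
Insert 5: 28 > 5 (shift), 8 > 5 (shift), 3 <= 5 (stop) = 3 comparison(s) -> [3, 5, 8, 28, 14, 39]
Insert 14: 28 > 14 (shift), 8 <= 14 (stop) = 2 comparison(s) -> [3, 5, 8, 14, 28, 39]
Insert 39: 28 <= 39 (stop) = 1 comparison(s) -> [3, 5, 8, 14, 28, 39]
Total comparisons: 1 + 2 + 3 + 2 + 1 = 9


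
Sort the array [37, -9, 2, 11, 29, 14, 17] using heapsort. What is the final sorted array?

Build heap: [37, 29, 17, 11, -9, 14, 2]
Extract 37: [29, 11, 17, 2, -9, 14, 37]
Extract 29: [17, 11, 14, 2, -9, 29, 37]
Extract 17: [14, 11, -9, 2, 17, 29, 37]
Extract 14: [11, 2, -9, 14, 17, 29, 37]
Extract 11: [2, -9, 11, 14, 17, 29, 37]
Extract 2: [-9, 2, 11, 14, 17, 29, 37]


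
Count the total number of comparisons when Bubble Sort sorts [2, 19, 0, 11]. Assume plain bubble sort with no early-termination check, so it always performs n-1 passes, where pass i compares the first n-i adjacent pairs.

Pass 1: compare adjacent pairs (0,1)..(2,3) = 3 comparison(s), 2 swap(s) -> [2, 0, 11, 19]
Pass 2: compare adjacent pairs (0,1)..(1,2) = 2 comparison(s), 1 swap(s) -> [0, 2, 11, 19]
Pass 3: compare adjacent pairs (0,1)..(0,1) = 1 comparison(s), 0 swap(s) -> [0, 2, 11, 19]
Total comparisons: 3 + 2 + 1 = 6


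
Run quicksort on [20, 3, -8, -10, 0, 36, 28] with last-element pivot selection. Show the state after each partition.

Partition 1: pivot=28 at index 5 -> [20, 3, -8, -10, 0, 28, 36]
Partition 2: pivot=0 at index 2 -> [-8, -10, 0, 3, 20, 28, 36]
Partition 3: pivot=-10 at index 0 -> [-10, -8, 0, 3, 20, 28, 36]
Partition 4: pivot=20 at index 4 -> [-10, -8, 0, 3, 20, 28, 36]


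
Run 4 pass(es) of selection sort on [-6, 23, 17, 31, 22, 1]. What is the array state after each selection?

Pass 1: Select minimum -6 at index 0, swap -> [-6, 23, 17, 31, 22, 1]
Pass 2: Select minimum 1 at index 5, swap -> [-6, 1, 17, 31, 22, 23]
Pass 3: Select minimum 17 at index 2, swap -> [-6, 1, 17, 31, 22, 23]
Pass 4: Select minimum 22 at index 4, swap -> [-6, 1, 17, 22, 31, 23]


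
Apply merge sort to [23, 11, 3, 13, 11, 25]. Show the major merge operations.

Divide and conquer:
  Merge [11] + [3] -> [3, 11]
  Merge [23] + [3, 11] -> [3, 11, 23]
  Merge [11] + [25] -> [11, 25]
  Merge [13] + [11, 25] -> [11, 13, 25]
  Merge [3, 11, 23] + [11, 13, 25] -> [3, 11, 11, 13, 23, 25]


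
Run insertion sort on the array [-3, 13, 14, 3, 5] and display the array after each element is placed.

First element -3 is already 'sorted'
Insert 13: shifted 0 elements -> [-3, 13, 14, 3, 5]
Insert 14: shifted 0 elements -> [-3, 13, 14, 3, 5]
Insert 3: shifted 2 elements -> [-3, 3, 13, 14, 5]
Insert 5: shifted 2 elements -> [-3, 3, 5, 13, 14]


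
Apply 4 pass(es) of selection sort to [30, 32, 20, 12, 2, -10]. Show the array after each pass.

Pass 1: Select minimum -10 at index 5, swap -> [-10, 32, 20, 12, 2, 30]
Pass 2: Select minimum 2 at index 4, swap -> [-10, 2, 20, 12, 32, 30]
Pass 3: Select minimum 12 at index 3, swap -> [-10, 2, 12, 20, 32, 30]
Pass 4: Select minimum 20 at index 3, swap -> [-10, 2, 12, 20, 32, 30]


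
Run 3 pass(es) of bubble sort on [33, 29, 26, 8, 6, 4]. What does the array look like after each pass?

After pass 1: [29, 26, 8, 6, 4, 33] (5 swaps)
After pass 2: [26, 8, 6, 4, 29, 33] (4 swaps)
After pass 3: [8, 6, 4, 26, 29, 33] (3 swaps)
Total swaps: 12


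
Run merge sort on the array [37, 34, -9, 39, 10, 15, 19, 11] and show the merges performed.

Divide and conquer:
  Merge [37] + [34] -> [34, 37]
  Merge [-9] + [39] -> [-9, 39]
  Merge [34, 37] + [-9, 39] -> [-9, 34, 37, 39]
  Merge [10] + [15] -> [10, 15]
  Merge [19] + [11] -> [11, 19]
  Merge [10, 15] + [11, 19] -> [10, 11, 15, 19]
  Merge [-9, 34, 37, 39] + [10, 11, 15, 19] -> [-9, 10, 11, 15, 19, 34, 37, 39]


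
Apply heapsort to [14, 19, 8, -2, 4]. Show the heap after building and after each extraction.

Build heap: [19, 14, 8, -2, 4]
Extract 19: [14, 4, 8, -2, 19]
Extract 14: [8, 4, -2, 14, 19]
Extract 8: [4, -2, 8, 14, 19]
Extract 4: [-2, 4, 8, 14, 19]


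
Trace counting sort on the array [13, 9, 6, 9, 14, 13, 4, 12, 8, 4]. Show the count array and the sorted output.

Count array: [0, 0, 0, 0, 2, 0, 1, 0, 1, 2, 0, 0, 1, 2, 1]
(count[i] = number of elements equal to i)
Cumulative count: [0, 0, 0, 0, 2, 2, 3, 3, 4, 6, 6, 6, 7, 9, 10]
Sorted: [4, 4, 6, 8, 9, 9, 12, 13, 13, 14]


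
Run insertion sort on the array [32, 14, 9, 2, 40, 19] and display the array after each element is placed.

First element 32 is already 'sorted'
Insert 14: shifted 1 elements -> [14, 32, 9, 2, 40, 19]
Insert 9: shifted 2 elements -> [9, 14, 32, 2, 40, 19]
Insert 2: shifted 3 elements -> [2, 9, 14, 32, 40, 19]
Insert 40: shifted 0 elements -> [2, 9, 14, 32, 40, 19]
Insert 19: shifted 2 elements -> [2, 9, 14, 19, 32, 40]


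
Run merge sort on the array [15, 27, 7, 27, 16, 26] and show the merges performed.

Divide and conquer:
  Merge [27] + [7] -> [7, 27]
  Merge [15] + [7, 27] -> [7, 15, 27]
  Merge [16] + [26] -> [16, 26]
  Merge [27] + [16, 26] -> [16, 26, 27]
  Merge [7, 15, 27] + [16, 26, 27] -> [7, 15, 16, 26, 27, 27]


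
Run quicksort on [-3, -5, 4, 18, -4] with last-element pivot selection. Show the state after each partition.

Partition 1: pivot=-4 at index 1 -> [-5, -4, 4, 18, -3]
Partition 2: pivot=-3 at index 2 -> [-5, -4, -3, 18, 4]
Partition 3: pivot=4 at index 3 -> [-5, -4, -3, 4, 18]


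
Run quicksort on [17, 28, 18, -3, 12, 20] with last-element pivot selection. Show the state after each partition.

Partition 1: pivot=20 at index 4 -> [17, 18, -3, 12, 20, 28]
Partition 2: pivot=12 at index 1 -> [-3, 12, 17, 18, 20, 28]
Partition 3: pivot=18 at index 3 -> [-3, 12, 17, 18, 20, 28]


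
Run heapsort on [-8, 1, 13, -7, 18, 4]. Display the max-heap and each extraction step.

Build heap: [18, 1, 13, -7, -8, 4]
Extract 18: [13, 1, 4, -7, -8, 18]
Extract 13: [4, 1, -8, -7, 13, 18]
Extract 4: [1, -7, -8, 4, 13, 18]
Extract 1: [-7, -8, 1, 4, 13, 18]
Extract -7: [-8, -7, 1, 4, 13, 18]


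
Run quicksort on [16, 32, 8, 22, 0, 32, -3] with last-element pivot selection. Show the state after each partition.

Partition 1: pivot=-3 at index 0 -> [-3, 32, 8, 22, 0, 32, 16]
Partition 2: pivot=16 at index 3 -> [-3, 8, 0, 16, 32, 32, 22]
Partition 3: pivot=0 at index 1 -> [-3, 0, 8, 16, 32, 32, 22]
Partition 4: pivot=22 at index 4 -> [-3, 0, 8, 16, 22, 32, 32]
Partition 5: pivot=32 at index 6 -> [-3, 0, 8, 16, 22, 32, 32]


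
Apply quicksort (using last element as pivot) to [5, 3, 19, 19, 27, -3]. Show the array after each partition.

Partition 1: pivot=-3 at index 0 -> [-3, 3, 19, 19, 27, 5]
Partition 2: pivot=5 at index 2 -> [-3, 3, 5, 19, 27, 19]
Partition 3: pivot=19 at index 4 -> [-3, 3, 5, 19, 19, 27]


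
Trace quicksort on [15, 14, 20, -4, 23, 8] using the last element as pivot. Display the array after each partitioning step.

Partition 1: pivot=8 at index 1 -> [-4, 8, 20, 15, 23, 14]
Partition 2: pivot=14 at index 2 -> [-4, 8, 14, 15, 23, 20]
Partition 3: pivot=20 at index 4 -> [-4, 8, 14, 15, 20, 23]


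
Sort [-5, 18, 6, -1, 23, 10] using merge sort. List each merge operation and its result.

Divide and conquer:
  Merge [18] + [6] -> [6, 18]
  Merge [-5] + [6, 18] -> [-5, 6, 18]
  Merge [23] + [10] -> [10, 23]
  Merge [-1] + [10, 23] -> [-1, 10, 23]
  Merge [-5, 6, 18] + [-1, 10, 23] -> [-5, -1, 6, 10, 18, 23]


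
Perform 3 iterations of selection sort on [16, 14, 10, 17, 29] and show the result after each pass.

Pass 1: Select minimum 10 at index 2, swap -> [10, 14, 16, 17, 29]
Pass 2: Select minimum 14 at index 1, swap -> [10, 14, 16, 17, 29]
Pass 3: Select minimum 16 at index 2, swap -> [10, 14, 16, 17, 29]


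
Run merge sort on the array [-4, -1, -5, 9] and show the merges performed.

Divide and conquer:
  Merge [-4] + [-1] -> [-4, -1]
  Merge [-5] + [9] -> [-5, 9]
  Merge [-4, -1] + [-5, 9] -> [-5, -4, -1, 9]


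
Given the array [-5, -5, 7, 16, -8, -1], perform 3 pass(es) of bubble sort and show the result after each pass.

After pass 1: [-5, -5, 7, -8, -1, 16] (2 swaps)
After pass 2: [-5, -5, -8, -1, 7, 16] (2 swaps)
After pass 3: [-5, -8, -5, -1, 7, 16] (1 swaps)
Total swaps: 5


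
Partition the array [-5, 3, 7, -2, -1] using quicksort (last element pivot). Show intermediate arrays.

Partition 1: pivot=-1 at index 2 -> [-5, -2, -1, 3, 7]
Partition 2: pivot=-2 at index 1 -> [-5, -2, -1, 3, 7]
Partition 3: pivot=7 at index 4 -> [-5, -2, -1, 3, 7]
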